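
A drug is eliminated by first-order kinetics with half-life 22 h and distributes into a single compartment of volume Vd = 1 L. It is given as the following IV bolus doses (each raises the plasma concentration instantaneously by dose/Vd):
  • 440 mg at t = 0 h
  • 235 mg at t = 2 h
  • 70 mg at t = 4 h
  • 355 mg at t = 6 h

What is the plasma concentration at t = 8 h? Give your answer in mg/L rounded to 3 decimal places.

k = ln 2 / 22 = 0.03151 per h
Dose 1 (440 mg at t=0 h): 440·exp(−0.03151·8) = 341.969 mg/L
Dose 2 (235 mg at t=2 h): 235·exp(−0.03151·6) = 194.522 mg/L
Dose 3 (70 mg at t=4 h): 70·exp(−0.03151·4) = 61.711 mg/L
Dose 4 (355 mg at t=6 h): 355·exp(−0.03151·2) = 333.320 mg/L
C(8) = 341.969 + 194.522 + 61.711 + 333.320 = 931.523 mg/L

931.523 mg/L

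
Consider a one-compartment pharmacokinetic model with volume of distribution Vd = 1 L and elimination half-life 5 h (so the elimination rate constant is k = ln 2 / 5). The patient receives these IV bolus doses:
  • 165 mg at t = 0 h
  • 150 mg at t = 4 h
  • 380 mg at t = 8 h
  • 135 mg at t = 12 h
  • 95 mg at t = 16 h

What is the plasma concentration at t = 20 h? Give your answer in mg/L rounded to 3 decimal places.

197.728 mg/L

k = ln 2 / 5 = 0.13863 per h
Dose 1 (165 mg at t=0 h): 165·exp(−0.13863·20) = 10.312 mg/L
Dose 2 (150 mg at t=4 h): 150·exp(−0.13863·16) = 16.323 mg/L
Dose 3 (380 mg at t=8 h): 380·exp(−0.13863·12) = 71.997 mg/L
Dose 4 (135 mg at t=12 h): 135·exp(−0.13863·8) = 44.533 mg/L
Dose 5 (95 mg at t=16 h): 95·exp(−0.13863·4) = 54.563 mg/L
C(20) = 10.312 + 16.323 + 71.997 + 44.533 + 54.563 = 197.728 mg/L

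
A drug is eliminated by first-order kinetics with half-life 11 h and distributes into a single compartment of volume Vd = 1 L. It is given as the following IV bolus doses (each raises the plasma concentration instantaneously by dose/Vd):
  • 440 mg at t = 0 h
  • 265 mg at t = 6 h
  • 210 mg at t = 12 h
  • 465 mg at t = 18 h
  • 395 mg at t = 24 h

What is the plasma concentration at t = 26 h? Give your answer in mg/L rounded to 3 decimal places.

876.664 mg/L

k = ln 2 / 11 = 0.06301 per h
Dose 1 (440 mg at t=0 h): 440·exp(−0.06301·26) = 85.492 mg/L
Dose 2 (265 mg at t=6 h): 265·exp(−0.06301·20) = 75.148 mg/L
Dose 3 (210 mg at t=12 h): 210·exp(−0.06301·14) = 86.914 mg/L
Dose 4 (465 mg at t=18 h): 465·exp(−0.06301·8) = 280.881 mg/L
Dose 5 (395 mg at t=24 h): 395·exp(−0.06301·2) = 348.229 mg/L
C(26) = 85.492 + 75.148 + 86.914 + 280.881 + 348.229 = 876.664 mg/L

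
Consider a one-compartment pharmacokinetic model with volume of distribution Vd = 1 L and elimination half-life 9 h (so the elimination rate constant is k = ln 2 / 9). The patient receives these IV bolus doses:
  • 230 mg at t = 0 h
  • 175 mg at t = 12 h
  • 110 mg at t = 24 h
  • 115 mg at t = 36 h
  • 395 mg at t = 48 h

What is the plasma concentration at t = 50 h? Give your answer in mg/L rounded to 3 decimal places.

k = ln 2 / 9 = 0.07702 per h
Dose 1 (230 mg at t=0 h): 230·exp(−0.07702·50) = 4.890 mg/L
Dose 2 (175 mg at t=12 h): 175·exp(−0.07702·38) = 9.376 mg/L
Dose 3 (110 mg at t=24 h): 110·exp(−0.07702·26) = 14.851 mg/L
Dose 4 (115 mg at t=36 h): 115·exp(−0.07702·14) = 39.123 mg/L
Dose 5 (395 mg at t=48 h): 395·exp(−0.07702·2) = 338.611 mg/L
C(50) = 4.890 + 9.376 + 14.851 + 39.123 + 338.611 = 406.851 mg/L

406.851 mg/L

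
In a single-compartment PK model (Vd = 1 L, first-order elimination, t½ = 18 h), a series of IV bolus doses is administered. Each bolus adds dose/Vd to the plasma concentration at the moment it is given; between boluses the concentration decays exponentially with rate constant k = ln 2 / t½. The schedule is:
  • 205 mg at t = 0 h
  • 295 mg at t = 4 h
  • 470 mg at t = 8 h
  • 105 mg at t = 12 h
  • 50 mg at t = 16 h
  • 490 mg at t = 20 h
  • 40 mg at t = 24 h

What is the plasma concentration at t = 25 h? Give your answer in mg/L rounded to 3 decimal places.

995.588 mg/L

k = ln 2 / 18 = 0.03851 per h
Dose 1 (205 mg at t=0 h): 205·exp(−0.03851·25) = 78.281 mg/L
Dose 2 (295 mg at t=4 h): 295·exp(−0.03851·21) = 131.408 mg/L
Dose 3 (470 mg at t=8 h): 470·exp(−0.03851·17) = 244.226 mg/L
Dose 4 (105 mg at t=12 h): 105·exp(−0.03851·13) = 63.647 mg/L
Dose 5 (50 mg at t=16 h): 50·exp(−0.03851·9) = 35.355 mg/L
Dose 6 (490 mg at t=20 h): 490·exp(−0.03851·5) = 404.182 mg/L
Dose 7 (40 mg at t=24 h): 40·exp(−0.03851·1) = 38.489 mg/L
C(25) = 78.281 + 131.408 + 244.226 + 63.647 + 35.355 + 404.182 + 38.489 = 995.588 mg/L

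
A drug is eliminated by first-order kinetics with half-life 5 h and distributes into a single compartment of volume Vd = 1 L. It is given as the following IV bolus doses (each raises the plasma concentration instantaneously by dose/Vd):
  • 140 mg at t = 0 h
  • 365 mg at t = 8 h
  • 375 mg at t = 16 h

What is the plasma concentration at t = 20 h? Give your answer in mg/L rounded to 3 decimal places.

293.286 mg/L

k = ln 2 / 5 = 0.13863 per h
Dose 1 (140 mg at t=0 h): 140·exp(−0.13863·20) = 8.750 mg/L
Dose 2 (365 mg at t=8 h): 365·exp(−0.13863·12) = 69.155 mg/L
Dose 3 (375 mg at t=16 h): 375·exp(−0.13863·4) = 215.381 mg/L
C(20) = 8.750 + 69.155 + 215.381 = 293.286 mg/L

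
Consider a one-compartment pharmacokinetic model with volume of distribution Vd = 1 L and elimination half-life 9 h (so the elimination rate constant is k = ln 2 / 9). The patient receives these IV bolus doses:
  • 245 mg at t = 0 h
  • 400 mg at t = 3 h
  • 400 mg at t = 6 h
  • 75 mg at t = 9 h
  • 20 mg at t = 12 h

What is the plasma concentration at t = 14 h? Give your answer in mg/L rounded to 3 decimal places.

k = ln 2 / 9 = 0.07702 per h
Dose 1 (245 mg at t=0 h): 245·exp(−0.07702·14) = 83.348 mg/L
Dose 2 (400 mg at t=3 h): 400·exp(−0.07702·11) = 171.449 mg/L
Dose 3 (400 mg at t=6 h): 400·exp(−0.07702·8) = 216.012 mg/L
Dose 4 (75 mg at t=9 h): 75·exp(−0.07702·5) = 51.030 mg/L
Dose 5 (20 mg at t=12 h): 20·exp(−0.07702·2) = 17.145 mg/L
C(14) = 83.348 + 171.449 + 216.012 + 51.030 + 17.145 = 538.984 mg/L

538.984 mg/L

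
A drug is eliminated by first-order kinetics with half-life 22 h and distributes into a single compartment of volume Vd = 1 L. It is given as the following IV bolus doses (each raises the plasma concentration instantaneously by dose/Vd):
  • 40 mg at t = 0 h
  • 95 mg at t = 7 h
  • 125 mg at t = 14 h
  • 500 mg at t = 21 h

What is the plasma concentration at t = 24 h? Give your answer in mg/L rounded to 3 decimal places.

k = ln 2 / 22 = 0.03151 per h
Dose 1 (40 mg at t=0 h): 40·exp(−0.03151·24) = 18.779 mg/L
Dose 2 (95 mg at t=7 h): 95·exp(−0.03151·17) = 55.604 mg/L
Dose 3 (125 mg at t=14 h): 125·exp(−0.03151·10) = 91.218 mg/L
Dose 4 (500 mg at t=21 h): 500·exp(−0.03151·3) = 454.905 mg/L
C(24) = 18.779 + 55.604 + 91.218 + 454.905 = 620.505 mg/L

620.505 mg/L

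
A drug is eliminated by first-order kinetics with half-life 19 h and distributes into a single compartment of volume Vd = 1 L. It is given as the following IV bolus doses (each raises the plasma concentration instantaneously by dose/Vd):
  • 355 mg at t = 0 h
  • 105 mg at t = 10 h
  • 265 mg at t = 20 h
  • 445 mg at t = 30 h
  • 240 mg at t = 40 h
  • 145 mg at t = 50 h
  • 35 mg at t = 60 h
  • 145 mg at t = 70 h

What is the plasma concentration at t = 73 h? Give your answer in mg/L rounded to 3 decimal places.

452.741 mg/L

k = ln 2 / 19 = 0.03648 per h
Dose 1 (355 mg at t=0 h): 355·exp(−0.03648·73) = 24.754 mg/L
Dose 2 (105 mg at t=10 h): 105·exp(−0.03648·63) = 10.545 mg/L
Dose 3 (265 mg at t=20 h): 265·exp(−0.03648·53) = 38.329 mg/L
Dose 4 (445 mg at t=30 h): 445·exp(−0.03648·43) = 92.700 mg/L
Dose 5 (240 mg at t=40 h): 240·exp(−0.03648·33) = 72.006 mg/L
Dose 6 (145 mg at t=50 h): 145·exp(−0.03648·23) = 62.656 mg/L
Dose 7 (35 mg at t=60 h): 35·exp(−0.03648·13) = 21.782 mg/L
Dose 8 (145 mg at t=70 h): 145·exp(−0.03648·3) = 129.968 mg/L
C(73) = 24.754 + 10.545 + 38.329 + 92.700 + 72.006 + 62.656 + 21.782 + 129.968 = 452.741 mg/L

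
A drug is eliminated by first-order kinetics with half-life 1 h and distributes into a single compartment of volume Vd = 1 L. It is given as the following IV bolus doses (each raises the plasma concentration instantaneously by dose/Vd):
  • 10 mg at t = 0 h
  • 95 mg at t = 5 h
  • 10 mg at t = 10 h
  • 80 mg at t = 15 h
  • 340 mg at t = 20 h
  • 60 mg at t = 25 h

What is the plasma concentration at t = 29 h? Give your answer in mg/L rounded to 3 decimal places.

4.419 mg/L

k = ln 2 / 1 = 0.69315 per h
Dose 1 (10 mg at t=0 h): 10·exp(−0.69315·29) = 0.000 mg/L
Dose 2 (95 mg at t=5 h): 95·exp(−0.69315·24) = 0.000 mg/L
Dose 3 (10 mg at t=10 h): 10·exp(−0.69315·19) = 0.000 mg/L
Dose 4 (80 mg at t=15 h): 80·exp(−0.69315·14) = 0.005 mg/L
Dose 5 (340 mg at t=20 h): 340·exp(−0.69315·9) = 0.664 mg/L
Dose 6 (60 mg at t=25 h): 60·exp(−0.69315·4) = 3.750 mg/L
C(29) = 0.000 + 0.000 + 0.000 + 0.005 + 0.664 + 3.750 = 4.419 mg/L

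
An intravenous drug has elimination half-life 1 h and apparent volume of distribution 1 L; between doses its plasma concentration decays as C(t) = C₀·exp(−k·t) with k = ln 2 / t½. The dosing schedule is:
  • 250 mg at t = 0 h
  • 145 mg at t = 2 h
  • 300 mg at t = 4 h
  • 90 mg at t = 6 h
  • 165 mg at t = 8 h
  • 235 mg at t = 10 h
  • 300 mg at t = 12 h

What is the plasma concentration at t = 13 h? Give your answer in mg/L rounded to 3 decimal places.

k = ln 2 / 1 = 0.69315 per h
Dose 1 (250 mg at t=0 h): 250·exp(−0.69315·13) = 0.031 mg/L
Dose 2 (145 mg at t=2 h): 145·exp(−0.69315·11) = 0.071 mg/L
Dose 3 (300 mg at t=4 h): 300·exp(−0.69315·9) = 0.586 mg/L
Dose 4 (90 mg at t=6 h): 90·exp(−0.69315·7) = 0.703 mg/L
Dose 5 (165 mg at t=8 h): 165·exp(−0.69315·5) = 5.156 mg/L
Dose 6 (235 mg at t=10 h): 235·exp(−0.69315·3) = 29.375 mg/L
Dose 7 (300 mg at t=12 h): 300·exp(−0.69315·1) = 150.000 mg/L
C(13) = 0.031 + 0.071 + 0.586 + 0.703 + 5.156 + 29.375 + 150.000 = 185.922 mg/L

185.922 mg/L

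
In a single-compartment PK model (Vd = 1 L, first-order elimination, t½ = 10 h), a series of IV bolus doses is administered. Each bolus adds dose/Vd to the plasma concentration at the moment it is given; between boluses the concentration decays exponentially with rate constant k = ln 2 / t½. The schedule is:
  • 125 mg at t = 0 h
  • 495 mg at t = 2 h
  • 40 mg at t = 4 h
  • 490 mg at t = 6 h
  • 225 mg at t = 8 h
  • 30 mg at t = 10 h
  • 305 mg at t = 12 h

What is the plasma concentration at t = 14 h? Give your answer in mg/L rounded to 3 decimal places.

1000.957 mg/L

k = ln 2 / 10 = 0.06931 per h
Dose 1 (125 mg at t=0 h): 125·exp(−0.06931·14) = 47.366 mg/L
Dose 2 (495 mg at t=2 h): 495·exp(−0.06931·12) = 215.461 mg/L
Dose 3 (40 mg at t=4 h): 40·exp(−0.06931·10) = 20.000 mg/L
Dose 4 (490 mg at t=6 h): 490·exp(−0.06931·8) = 281.431 mg/L
Dose 5 (225 mg at t=8 h): 225·exp(−0.06931·6) = 148.445 mg/L
Dose 6 (30 mg at t=10 h): 30·exp(−0.06931·4) = 22.736 mg/L
Dose 7 (305 mg at t=12 h): 305·exp(−0.06931·2) = 265.518 mg/L
C(14) = 47.366 + 215.461 + 20.000 + 281.431 + 148.445 + 22.736 + 265.518 = 1000.957 mg/L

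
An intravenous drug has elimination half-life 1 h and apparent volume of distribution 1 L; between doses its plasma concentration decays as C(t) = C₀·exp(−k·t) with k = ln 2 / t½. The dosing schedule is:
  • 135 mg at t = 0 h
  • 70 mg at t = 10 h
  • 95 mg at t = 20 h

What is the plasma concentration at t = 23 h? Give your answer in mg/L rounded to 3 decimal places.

k = ln 2 / 1 = 0.69315 per h
Dose 1 (135 mg at t=0 h): 135·exp(−0.69315·23) = 0.000 mg/L
Dose 2 (70 mg at t=10 h): 70·exp(−0.69315·13) = 0.009 mg/L
Dose 3 (95 mg at t=20 h): 95·exp(−0.69315·3) = 11.875 mg/L
C(23) = 0.000 + 0.009 + 11.875 = 11.884 mg/L

11.884 mg/L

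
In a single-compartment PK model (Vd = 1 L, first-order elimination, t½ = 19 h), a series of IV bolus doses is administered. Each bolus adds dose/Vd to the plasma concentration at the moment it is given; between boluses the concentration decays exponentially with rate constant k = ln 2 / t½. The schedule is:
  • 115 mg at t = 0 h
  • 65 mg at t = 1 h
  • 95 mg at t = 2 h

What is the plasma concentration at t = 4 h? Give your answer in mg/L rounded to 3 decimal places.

k = ln 2 / 19 = 0.03648 per h
Dose 1 (115 mg at t=0 h): 115·exp(−0.03648·4) = 99.386 mg/L
Dose 2 (65 mg at t=1 h): 65·exp(−0.03648·3) = 58.262 mg/L
Dose 3 (95 mg at t=2 h): 95·exp(−0.03648·2) = 88.315 mg/L
C(4) = 99.386 + 58.262 + 88.315 = 245.962 mg/L

245.962 mg/L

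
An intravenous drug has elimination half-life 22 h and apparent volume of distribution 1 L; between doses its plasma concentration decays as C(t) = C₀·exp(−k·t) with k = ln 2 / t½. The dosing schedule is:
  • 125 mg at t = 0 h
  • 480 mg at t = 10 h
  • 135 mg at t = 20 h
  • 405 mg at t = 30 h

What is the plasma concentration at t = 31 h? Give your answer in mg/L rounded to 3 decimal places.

k = ln 2 / 22 = 0.03151 per h
Dose 1 (125 mg at t=0 h): 125·exp(−0.03151·31) = 47.069 mg/L
Dose 2 (480 mg at t=10 h): 480·exp(−0.03151·21) = 247.682 mg/L
Dose 3 (135 mg at t=20 h): 135·exp(−0.03151·11) = 95.459 mg/L
Dose 4 (405 mg at t=30 h): 405·exp(−0.03151·1) = 392.439 mg/L
C(31) = 47.069 + 247.682 + 95.459 + 392.439 = 782.649 mg/L

782.649 mg/L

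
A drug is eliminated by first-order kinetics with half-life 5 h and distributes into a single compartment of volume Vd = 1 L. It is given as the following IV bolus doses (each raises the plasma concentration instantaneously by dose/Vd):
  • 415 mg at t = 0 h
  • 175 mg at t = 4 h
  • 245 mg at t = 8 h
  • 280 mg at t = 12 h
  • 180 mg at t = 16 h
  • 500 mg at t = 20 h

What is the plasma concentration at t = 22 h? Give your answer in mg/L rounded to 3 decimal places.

596.547 mg/L

k = ln 2 / 5 = 0.13863 per h
Dose 1 (415 mg at t=0 h): 415·exp(−0.13863·22) = 19.657 mg/L
Dose 2 (175 mg at t=4 h): 175·exp(−0.13863·18) = 14.432 mg/L
Dose 3 (245 mg at t=8 h): 245·exp(−0.13863·14) = 35.179 mg/L
Dose 4 (280 mg at t=12 h): 280·exp(−0.13863·10) = 70.000 mg/L
Dose 5 (180 mg at t=16 h): 180·exp(−0.13863·6) = 78.350 mg/L
Dose 6 (500 mg at t=20 h): 500·exp(−0.13863·2) = 378.929 mg/L
C(22) = 19.657 + 14.432 + 35.179 + 70.000 + 78.350 + 378.929 = 596.547 mg/L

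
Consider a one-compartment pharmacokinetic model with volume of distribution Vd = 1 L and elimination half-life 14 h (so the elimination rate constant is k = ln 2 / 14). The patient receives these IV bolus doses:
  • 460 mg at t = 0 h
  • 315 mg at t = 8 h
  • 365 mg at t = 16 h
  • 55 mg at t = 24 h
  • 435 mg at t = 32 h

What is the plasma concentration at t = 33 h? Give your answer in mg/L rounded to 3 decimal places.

k = ln 2 / 14 = 0.04951 per h
Dose 1 (460 mg at t=0 h): 460·exp(−0.04951·33) = 89.782 mg/L
Dose 2 (315 mg at t=8 h): 315·exp(−0.04951·25) = 91.360 mg/L
Dose 3 (365 mg at t=16 h): 365·exp(−0.04951·17) = 157.310 mg/L
Dose 4 (55 mg at t=24 h): 55·exp(−0.04951·9) = 35.224 mg/L
Dose 5 (435 mg at t=32 h): 435·exp(−0.04951·1) = 413.987 mg/L
C(33) = 89.782 + 91.360 + 157.310 + 35.224 + 413.987 = 787.664 mg/L

787.664 mg/L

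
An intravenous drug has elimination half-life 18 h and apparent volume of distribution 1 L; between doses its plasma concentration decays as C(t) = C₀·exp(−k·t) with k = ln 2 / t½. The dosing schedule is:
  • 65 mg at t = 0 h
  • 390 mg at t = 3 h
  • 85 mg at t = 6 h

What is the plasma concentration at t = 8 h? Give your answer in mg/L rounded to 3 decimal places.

k = ln 2 / 18 = 0.03851 per h
Dose 1 (65 mg at t=0 h): 65·exp(−0.03851·8) = 47.766 mg/L
Dose 2 (390 mg at t=3 h): 390·exp(−0.03851·5) = 321.696 mg/L
Dose 3 (85 mg at t=6 h): 85·exp(−0.03851·2) = 78.699 mg/L
C(8) = 47.766 + 321.696 + 78.699 = 448.161 mg/L

448.161 mg/L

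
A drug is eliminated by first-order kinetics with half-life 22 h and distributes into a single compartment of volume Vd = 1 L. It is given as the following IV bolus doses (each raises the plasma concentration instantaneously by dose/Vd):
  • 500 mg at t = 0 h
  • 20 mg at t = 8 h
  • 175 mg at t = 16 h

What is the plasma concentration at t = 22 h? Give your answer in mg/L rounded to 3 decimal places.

407.723 mg/L

k = ln 2 / 22 = 0.03151 per h
Dose 1 (500 mg at t=0 h): 500·exp(−0.03151·22) = 250.000 mg/L
Dose 2 (20 mg at t=8 h): 20·exp(−0.03151·14) = 12.867 mg/L
Dose 3 (175 mg at t=16 h): 175·exp(−0.03151·6) = 144.857 mg/L
C(22) = 250.000 + 12.867 + 144.857 = 407.723 mg/L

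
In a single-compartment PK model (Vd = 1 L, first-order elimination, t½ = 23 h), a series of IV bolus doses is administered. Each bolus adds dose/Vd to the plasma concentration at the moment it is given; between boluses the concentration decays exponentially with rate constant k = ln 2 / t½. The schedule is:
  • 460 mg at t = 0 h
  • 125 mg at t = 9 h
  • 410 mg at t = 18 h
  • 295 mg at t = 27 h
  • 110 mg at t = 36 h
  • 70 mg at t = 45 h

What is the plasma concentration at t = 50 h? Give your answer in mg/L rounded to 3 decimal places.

574.418 mg/L

k = ln 2 / 23 = 0.03014 per h
Dose 1 (460 mg at t=0 h): 460·exp(−0.03014·50) = 101.940 mg/L
Dose 2 (125 mg at t=9 h): 125·exp(−0.03014·41) = 36.332 mg/L
Dose 3 (410 mg at t=18 h): 410·exp(−0.03014·32) = 156.300 mg/L
Dose 4 (295 mg at t=27 h): 295·exp(−0.03014·23) = 147.500 mg/L
Dose 5 (110 mg at t=36 h): 110·exp(−0.03014·14) = 72.137 mg/L
Dose 6 (70 mg at t=45 h): 70·exp(−0.03014·5) = 60.208 mg/L
C(50) = 101.940 + 36.332 + 156.300 + 147.500 + 72.137 + 60.208 = 574.418 mg/L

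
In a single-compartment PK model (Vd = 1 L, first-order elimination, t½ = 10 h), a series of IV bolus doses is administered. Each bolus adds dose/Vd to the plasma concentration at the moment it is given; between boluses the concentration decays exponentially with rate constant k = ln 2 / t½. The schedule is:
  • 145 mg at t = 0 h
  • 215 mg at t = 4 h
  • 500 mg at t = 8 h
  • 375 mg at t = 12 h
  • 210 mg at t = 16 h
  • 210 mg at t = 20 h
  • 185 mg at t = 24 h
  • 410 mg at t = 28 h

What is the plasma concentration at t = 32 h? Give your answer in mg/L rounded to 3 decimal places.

k = ln 2 / 10 = 0.06931 per h
Dose 1 (145 mg at t=0 h): 145·exp(−0.06931·32) = 15.779 mg/L
Dose 2 (215 mg at t=4 h): 215·exp(−0.06931·28) = 30.871 mg/L
Dose 3 (500 mg at t=8 h): 500·exp(−0.06931·24) = 94.732 mg/L
Dose 4 (375 mg at t=12 h): 375·exp(−0.06931·20) = 93.750 mg/L
Dose 5 (210 mg at t=16 h): 210·exp(−0.06931·16) = 69.274 mg/L
Dose 6 (210 mg at t=20 h): 210·exp(−0.06931·12) = 91.408 mg/L
Dose 7 (185 mg at t=24 h): 185·exp(−0.06931·8) = 106.255 mg/L
Dose 8 (410 mg at t=28 h): 410·exp(−0.06931·4) = 310.722 mg/L
C(32) = 15.779 + 30.871 + 94.732 + 93.750 + 69.274 + 91.408 + 106.255 + 310.722 = 812.791 mg/L

812.791 mg/L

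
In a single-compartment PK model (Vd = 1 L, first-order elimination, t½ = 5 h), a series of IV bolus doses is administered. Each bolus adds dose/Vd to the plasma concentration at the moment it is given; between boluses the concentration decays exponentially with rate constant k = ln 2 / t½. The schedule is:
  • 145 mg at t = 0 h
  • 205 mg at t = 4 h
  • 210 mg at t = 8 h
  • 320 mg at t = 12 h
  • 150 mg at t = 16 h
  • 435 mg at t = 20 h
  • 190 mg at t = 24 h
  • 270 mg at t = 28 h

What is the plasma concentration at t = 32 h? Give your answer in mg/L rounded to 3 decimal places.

k = ln 2 / 5 = 0.13863 per h
Dose 1 (145 mg at t=0 h): 145·exp(−0.13863·32) = 1.717 mg/L
Dose 2 (205 mg at t=4 h): 205·exp(−0.13863·28) = 4.227 mg/L
Dose 3 (210 mg at t=8 h): 210·exp(−0.13863·24) = 7.538 mg/L
Dose 4 (320 mg at t=12 h): 320·exp(−0.13863·20) = 20.000 mg/L
Dose 5 (150 mg at t=16 h): 150·exp(−0.13863·16) = 16.323 mg/L
Dose 6 (435 mg at t=20 h): 435·exp(−0.13863·12) = 82.417 mg/L
Dose 7 (190 mg at t=24 h): 190·exp(−0.13863·8) = 62.677 mg/L
Dose 8 (270 mg at t=28 h): 270·exp(−0.13863·4) = 155.074 mg/L
C(32) = 1.717 + 4.227 + 7.538 + 20.000 + 16.323 + 82.417 + 62.677 + 155.074 = 349.973 mg/L

349.973 mg/L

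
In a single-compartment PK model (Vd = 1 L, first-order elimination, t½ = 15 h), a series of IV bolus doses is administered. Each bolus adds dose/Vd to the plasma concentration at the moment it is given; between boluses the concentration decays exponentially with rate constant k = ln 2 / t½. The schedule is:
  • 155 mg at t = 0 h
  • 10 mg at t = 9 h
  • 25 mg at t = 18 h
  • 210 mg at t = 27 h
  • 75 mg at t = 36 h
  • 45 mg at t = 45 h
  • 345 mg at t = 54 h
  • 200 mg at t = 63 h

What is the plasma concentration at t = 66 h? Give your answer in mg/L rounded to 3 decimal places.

k = ln 2 / 15 = 0.04621 per h
Dose 1 (155 mg at t=0 h): 155·exp(−0.04621·66) = 7.342 mg/L
Dose 2 (10 mg at t=9 h): 10·exp(−0.04621·57) = 0.718 mg/L
Dose 3 (25 mg at t=18 h): 25·exp(−0.04621·48) = 2.720 mg/L
Dose 4 (210 mg at t=27 h): 210·exp(−0.04621·39) = 34.637 mg/L
Dose 5 (75 mg at t=36 h): 75·exp(−0.04621·30) = 18.750 mg/L
Dose 6 (45 mg at t=45 h): 45·exp(−0.04621·21) = 17.052 mg/L
Dose 7 (345 mg at t=54 h): 345·exp(−0.04621·12) = 198.150 mg/L
Dose 8 (200 mg at t=63 h): 200·exp(−0.04621·3) = 174.110 mg/L
C(66) = 7.342 + 0.718 + 2.720 + 34.637 + 18.750 + 17.052 + 198.150 + 174.110 = 453.480 mg/L

453.480 mg/L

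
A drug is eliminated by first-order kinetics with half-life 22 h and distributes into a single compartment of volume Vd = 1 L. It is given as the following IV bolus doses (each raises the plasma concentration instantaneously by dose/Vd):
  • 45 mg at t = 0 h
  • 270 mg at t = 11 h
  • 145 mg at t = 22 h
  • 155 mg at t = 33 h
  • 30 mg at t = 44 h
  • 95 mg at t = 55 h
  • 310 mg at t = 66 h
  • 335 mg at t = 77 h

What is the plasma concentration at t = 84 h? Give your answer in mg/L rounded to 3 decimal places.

k = ln 2 / 22 = 0.03151 per h
Dose 1 (45 mg at t=0 h): 45·exp(−0.03151·84) = 3.190 mg/L
Dose 2 (270 mg at t=11 h): 270·exp(−0.03151·73) = 27.070 mg/L
Dose 3 (145 mg at t=22 h): 145·exp(−0.03151·62) = 20.559 mg/L
Dose 4 (155 mg at t=33 h): 155·exp(−0.03151·51) = 31.081 mg/L
Dose 5 (30 mg at t=44 h): 30·exp(−0.03151·40) = 8.507 mg/L
Dose 6 (95 mg at t=55 h): 95·exp(−0.03151·29) = 38.099 mg/L
Dose 7 (310 mg at t=66 h): 310·exp(−0.03151·18) = 175.818 mg/L
Dose 8 (335 mg at t=77 h): 335·exp(−0.03151·7) = 268.697 mg/L
C(84) = 3.190 + 27.070 + 20.559 + 31.081 + 8.507 + 38.099 + 175.818 + 268.697 = 573.022 mg/L

573.022 mg/L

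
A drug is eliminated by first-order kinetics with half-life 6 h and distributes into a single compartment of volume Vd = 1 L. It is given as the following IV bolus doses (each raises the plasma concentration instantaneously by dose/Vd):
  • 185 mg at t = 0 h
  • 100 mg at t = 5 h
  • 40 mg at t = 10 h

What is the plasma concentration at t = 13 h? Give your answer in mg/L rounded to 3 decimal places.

109.173 mg/L

k = ln 2 / 6 = 0.11552 per h
Dose 1 (185 mg at t=0 h): 185·exp(−0.11552·13) = 41.204 mg/L
Dose 2 (100 mg at t=5 h): 100·exp(−0.11552·8) = 39.685 mg/L
Dose 3 (40 mg at t=10 h): 40·exp(−0.11552·3) = 28.284 mg/L
C(13) = 41.204 + 39.685 + 28.284 = 109.173 mg/L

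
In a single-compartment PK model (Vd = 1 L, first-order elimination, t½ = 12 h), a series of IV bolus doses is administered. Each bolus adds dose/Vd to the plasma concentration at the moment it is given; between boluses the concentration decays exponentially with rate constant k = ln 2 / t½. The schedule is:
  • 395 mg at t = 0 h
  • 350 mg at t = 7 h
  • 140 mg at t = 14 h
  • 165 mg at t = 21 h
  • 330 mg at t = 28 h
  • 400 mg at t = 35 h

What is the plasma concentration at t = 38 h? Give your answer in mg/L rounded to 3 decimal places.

720.757 mg/L

k = ln 2 / 12 = 0.05776 per h
Dose 1 (395 mg at t=0 h): 395·exp(−0.05776·38) = 43.988 mg/L
Dose 2 (350 mg at t=7 h): 350·exp(−0.05776·31) = 58.399 mg/L
Dose 3 (140 mg at t=14 h): 140·exp(−0.05776·24) = 35.000 mg/L
Dose 4 (165 mg at t=21 h): 165·exp(−0.05776·17) = 61.805 mg/L
Dose 5 (330 mg at t=28 h): 330·exp(−0.05776·10) = 185.206 mg/L
Dose 6 (400 mg at t=35 h): 400·exp(−0.05776·3) = 336.359 mg/L
C(38) = 43.988 + 58.399 + 35.000 + 61.805 + 185.206 + 336.359 = 720.757 mg/L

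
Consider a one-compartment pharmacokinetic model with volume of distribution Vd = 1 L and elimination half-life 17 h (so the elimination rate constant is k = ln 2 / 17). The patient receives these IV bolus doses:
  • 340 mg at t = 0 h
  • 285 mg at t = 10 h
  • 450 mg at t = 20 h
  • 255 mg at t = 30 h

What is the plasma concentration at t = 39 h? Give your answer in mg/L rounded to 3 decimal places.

k = ln 2 / 17 = 0.04077 per h
Dose 1 (340 mg at t=0 h): 340·exp(−0.04077·39) = 69.324 mg/L
Dose 2 (285 mg at t=10 h): 285·exp(−0.04077·29) = 87.362 mg/L
Dose 3 (450 mg at t=20 h): 450·exp(−0.04077·19) = 207.380 mg/L
Dose 4 (255 mg at t=30 h): 255·exp(−0.04077·9) = 176.673 mg/L
C(39) = 69.324 + 87.362 + 207.380 + 176.673 = 540.739 mg/L

540.739 mg/L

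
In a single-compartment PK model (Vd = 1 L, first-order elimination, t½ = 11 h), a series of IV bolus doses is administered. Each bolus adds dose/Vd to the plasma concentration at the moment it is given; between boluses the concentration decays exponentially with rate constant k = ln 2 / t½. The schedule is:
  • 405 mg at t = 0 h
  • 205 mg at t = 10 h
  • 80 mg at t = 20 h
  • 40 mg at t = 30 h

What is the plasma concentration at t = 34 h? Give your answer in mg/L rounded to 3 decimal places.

156.913 mg/L

k = ln 2 / 11 = 0.06301 per h
Dose 1 (405 mg at t=0 h): 405·exp(−0.06301·34) = 47.533 mg/L
Dose 2 (205 mg at t=10 h): 205·exp(−0.06301·24) = 45.182 mg/L
Dose 3 (80 mg at t=20 h): 80·exp(−0.06301·14) = 33.110 mg/L
Dose 4 (40 mg at t=30 h): 40·exp(−0.06301·4) = 31.088 mg/L
C(34) = 47.533 + 45.182 + 33.110 + 31.088 = 156.913 mg/L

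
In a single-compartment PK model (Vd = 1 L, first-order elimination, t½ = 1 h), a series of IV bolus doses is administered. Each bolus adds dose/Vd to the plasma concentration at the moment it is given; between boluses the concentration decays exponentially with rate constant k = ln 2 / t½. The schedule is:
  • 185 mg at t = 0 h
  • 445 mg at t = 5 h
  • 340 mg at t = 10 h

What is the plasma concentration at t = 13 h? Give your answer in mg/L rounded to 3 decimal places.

44.261 mg/L

k = ln 2 / 1 = 0.69315 per h
Dose 1 (185 mg at t=0 h): 185·exp(−0.69315·13) = 0.023 mg/L
Dose 2 (445 mg at t=5 h): 445·exp(−0.69315·8) = 1.738 mg/L
Dose 3 (340 mg at t=10 h): 340·exp(−0.69315·3) = 42.500 mg/L
C(13) = 0.023 + 1.738 + 42.500 = 44.261 mg/L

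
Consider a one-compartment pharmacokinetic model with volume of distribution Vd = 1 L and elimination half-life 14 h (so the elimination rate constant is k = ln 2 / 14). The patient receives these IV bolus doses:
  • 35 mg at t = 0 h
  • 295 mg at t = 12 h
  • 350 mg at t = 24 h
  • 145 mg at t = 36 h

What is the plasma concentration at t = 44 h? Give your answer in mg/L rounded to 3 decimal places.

k = ln 2 / 14 = 0.04951 per h
Dose 1 (35 mg at t=0 h): 35·exp(−0.04951·44) = 3.963 mg/L
Dose 2 (295 mg at t=12 h): 295·exp(−0.04951·32) = 60.500 mg/L
Dose 3 (350 mg at t=24 h): 350·exp(−0.04951·20) = 130.025 mg/L
Dose 4 (145 mg at t=36 h): 145·exp(−0.04951·8) = 97.578 mg/L
C(44) = 3.963 + 60.500 + 130.025 + 97.578 = 292.065 mg/L

292.065 mg/L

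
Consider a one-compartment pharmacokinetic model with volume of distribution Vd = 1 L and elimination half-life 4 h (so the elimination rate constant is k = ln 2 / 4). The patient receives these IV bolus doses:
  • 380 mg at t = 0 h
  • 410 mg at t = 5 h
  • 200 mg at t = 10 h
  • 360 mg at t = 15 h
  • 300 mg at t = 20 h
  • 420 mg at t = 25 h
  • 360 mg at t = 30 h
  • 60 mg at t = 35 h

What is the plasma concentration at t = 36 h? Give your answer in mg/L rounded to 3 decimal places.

273.233 mg/L

k = ln 2 / 4 = 0.17329 per h
Dose 1 (380 mg at t=0 h): 380·exp(−0.17329·36) = 0.742 mg/L
Dose 2 (410 mg at t=5 h): 410·exp(−0.17329·31) = 1.905 mg/L
Dose 3 (200 mg at t=10 h): 200·exp(−0.17329·26) = 2.210 mg/L
Dose 4 (360 mg at t=15 h): 360·exp(−0.17329·21) = 9.460 mg/L
Dose 5 (300 mg at t=20 h): 300·exp(−0.17329·16) = 18.750 mg/L
Dose 6 (420 mg at t=25 h): 420·exp(−0.17329·11) = 62.433 mg/L
Dose 7 (360 mg at t=30 h): 360·exp(−0.17329·6) = 127.279 mg/L
Dose 8 (60 mg at t=35 h): 60·exp(−0.17329·1) = 50.454 mg/L
C(36) = 0.742 + 1.905 + 2.210 + 9.460 + 18.750 + 62.433 + 127.279 + 50.454 = 273.233 mg/L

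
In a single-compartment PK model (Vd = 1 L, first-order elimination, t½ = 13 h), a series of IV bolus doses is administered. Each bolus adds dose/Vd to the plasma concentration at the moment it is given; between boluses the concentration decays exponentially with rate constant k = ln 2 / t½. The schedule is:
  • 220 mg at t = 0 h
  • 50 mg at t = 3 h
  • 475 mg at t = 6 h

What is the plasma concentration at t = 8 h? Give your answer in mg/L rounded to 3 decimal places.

k = ln 2 / 13 = 0.05332 per h
Dose 1 (220 mg at t=0 h): 220·exp(−0.05332·8) = 143.606 mg/L
Dose 2 (50 mg at t=3 h): 50·exp(−0.05332·5) = 38.299 mg/L
Dose 3 (475 mg at t=6 h): 475·exp(−0.05332·2) = 426.954 mg/L
C(8) = 143.606 + 38.299 + 426.954 = 608.860 mg/L

608.860 mg/L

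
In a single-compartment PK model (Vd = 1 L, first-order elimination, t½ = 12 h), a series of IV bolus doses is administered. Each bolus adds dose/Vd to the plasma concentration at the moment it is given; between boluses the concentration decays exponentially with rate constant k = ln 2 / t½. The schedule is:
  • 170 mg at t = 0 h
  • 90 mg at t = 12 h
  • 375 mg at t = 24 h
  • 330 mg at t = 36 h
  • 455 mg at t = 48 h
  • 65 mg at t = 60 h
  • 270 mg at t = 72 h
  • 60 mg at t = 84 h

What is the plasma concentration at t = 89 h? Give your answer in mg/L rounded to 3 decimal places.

k = ln 2 / 12 = 0.05776 per h
Dose 1 (170 mg at t=0 h): 170·exp(−0.05776·89) = 0.995 mg/L
Dose 2 (90 mg at t=12 h): 90·exp(−0.05776·77) = 1.053 mg/L
Dose 3 (375 mg at t=24 h): 375·exp(−0.05776·65) = 8.779 mg/L
Dose 4 (330 mg at t=36 h): 330·exp(−0.05776·53) = 15.451 mg/L
Dose 5 (455 mg at t=48 h): 455·exp(−0.05776·41) = 42.608 mg/L
Dose 6 (65 mg at t=60 h): 65·exp(−0.05776·29) = 12.174 mg/L
Dose 7 (270 mg at t=72 h): 270·exp(−0.05776·17) = 101.136 mg/L
Dose 8 (60 mg at t=84 h): 60·exp(−0.05776·5) = 44.949 mg/L
C(89) = 0.995 + 1.053 + 8.779 + 15.451 + 42.608 + 12.174 + 101.136 + 44.949 = 227.146 mg/L

227.146 mg/L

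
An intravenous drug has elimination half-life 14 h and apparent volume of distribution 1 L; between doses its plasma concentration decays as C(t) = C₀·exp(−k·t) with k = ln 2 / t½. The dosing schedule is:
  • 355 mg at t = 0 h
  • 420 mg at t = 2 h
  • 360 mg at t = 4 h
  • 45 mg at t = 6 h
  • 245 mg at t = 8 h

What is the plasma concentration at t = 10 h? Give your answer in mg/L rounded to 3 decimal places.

k = ln 2 / 14 = 0.04951 per h
Dose 1 (355 mg at t=0 h): 355·exp(−0.04951·10) = 216.375 mg/L
Dose 2 (420 mg at t=2 h): 420·exp(−0.04951·8) = 282.639 mg/L
Dose 3 (360 mg at t=4 h): 360·exp(−0.04951·6) = 267.479 mg/L
Dose 4 (45 mg at t=6 h): 45·exp(−0.04951·4) = 36.915 mg/L
Dose 5 (245 mg at t=8 h): 245·exp(−0.04951·2) = 221.902 mg/L
C(10) = 216.375 + 282.639 + 267.479 + 36.915 + 221.902 = 1025.310 mg/L

1025.310 mg/L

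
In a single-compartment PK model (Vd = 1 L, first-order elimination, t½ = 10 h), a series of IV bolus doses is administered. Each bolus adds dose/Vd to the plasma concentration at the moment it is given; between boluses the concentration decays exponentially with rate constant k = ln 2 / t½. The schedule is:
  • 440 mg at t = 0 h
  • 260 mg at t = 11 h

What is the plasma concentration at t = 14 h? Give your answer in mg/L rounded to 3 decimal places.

k = ln 2 / 10 = 0.06931 per h
Dose 1 (440 mg at t=0 h): 440·exp(−0.06931·14) = 166.729 mg/L
Dose 2 (260 mg at t=11 h): 260·exp(−0.06931·3) = 211.186 mg/L
C(14) = 166.729 + 211.186 = 377.914 mg/L

377.914 mg/L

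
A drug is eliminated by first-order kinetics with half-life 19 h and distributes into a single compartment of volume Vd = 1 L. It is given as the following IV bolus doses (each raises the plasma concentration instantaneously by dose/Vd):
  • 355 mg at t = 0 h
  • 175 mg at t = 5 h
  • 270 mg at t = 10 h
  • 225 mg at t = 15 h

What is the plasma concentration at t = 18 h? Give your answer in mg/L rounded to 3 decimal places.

k = ln 2 / 19 = 0.03648 per h
Dose 1 (355 mg at t=0 h): 355·exp(−0.03648·18) = 184.095 mg/L
Dose 2 (175 mg at t=5 h): 175·exp(−0.03648·13) = 108.911 mg/L
Dose 3 (270 mg at t=10 h): 270·exp(−0.03648·8) = 201.657 mg/L
Dose 4 (225 mg at t=15 h): 225·exp(−0.03648·3) = 201.675 mg/L
C(18) = 184.095 + 108.911 + 201.657 + 201.675 = 696.338 mg/L

696.338 mg/L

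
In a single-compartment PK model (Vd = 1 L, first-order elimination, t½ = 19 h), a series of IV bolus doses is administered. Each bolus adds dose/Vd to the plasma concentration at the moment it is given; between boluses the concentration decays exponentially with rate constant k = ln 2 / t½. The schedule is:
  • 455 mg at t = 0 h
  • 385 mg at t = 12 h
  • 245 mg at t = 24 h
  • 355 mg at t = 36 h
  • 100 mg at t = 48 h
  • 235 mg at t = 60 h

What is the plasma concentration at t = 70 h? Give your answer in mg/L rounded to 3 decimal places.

438.220 mg/L

k = ln 2 / 19 = 0.03648 per h
Dose 1 (455 mg at t=0 h): 455·exp(−0.03648·70) = 35.396 mg/L
Dose 2 (385 mg at t=12 h): 385·exp(−0.03648·58) = 46.401 mg/L
Dose 3 (245 mg at t=24 h): 245·exp(−0.03648·46) = 45.746 mg/L
Dose 4 (355 mg at t=36 h): 355·exp(−0.03648·34) = 102.694 mg/L
Dose 5 (100 mg at t=48 h): 100·exp(−0.03648·22) = 44.817 mg/L
Dose 6 (235 mg at t=60 h): 235·exp(−0.03648·10) = 163.167 mg/L
C(70) = 35.396 + 46.401 + 45.746 + 102.694 + 44.817 + 163.167 = 438.220 mg/L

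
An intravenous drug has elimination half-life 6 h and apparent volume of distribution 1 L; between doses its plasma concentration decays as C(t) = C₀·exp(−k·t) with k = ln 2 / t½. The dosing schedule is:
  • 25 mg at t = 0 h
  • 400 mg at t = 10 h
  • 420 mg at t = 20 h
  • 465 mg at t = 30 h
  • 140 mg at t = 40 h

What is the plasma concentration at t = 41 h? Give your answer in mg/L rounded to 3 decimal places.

303.691 mg/L

k = ln 2 / 6 = 0.11552 per h
Dose 1 (25 mg at t=0 h): 25·exp(−0.11552·41) = 0.219 mg/L
Dose 2 (400 mg at t=10 h): 400·exp(−0.11552·31) = 11.136 mg/L
Dose 3 (420 mg at t=20 h): 420·exp(−0.11552·21) = 37.123 mg/L
Dose 4 (465 mg at t=30 h): 465·exp(−0.11552·11) = 130.486 mg/L
Dose 5 (140 mg at t=40 h): 140·exp(−0.11552·1) = 124.726 mg/L
C(41) = 0.219 + 11.136 + 37.123 + 130.486 + 124.726 = 303.691 mg/L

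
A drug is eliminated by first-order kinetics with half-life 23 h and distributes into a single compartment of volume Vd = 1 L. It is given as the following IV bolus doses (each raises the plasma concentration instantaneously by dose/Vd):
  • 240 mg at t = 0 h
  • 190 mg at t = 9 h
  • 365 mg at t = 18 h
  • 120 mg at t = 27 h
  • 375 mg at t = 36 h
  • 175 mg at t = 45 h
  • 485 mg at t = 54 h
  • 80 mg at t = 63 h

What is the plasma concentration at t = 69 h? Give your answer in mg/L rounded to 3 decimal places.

772.477 mg/L

k = ln 2 / 23 = 0.03014 per h
Dose 1 (240 mg at t=0 h): 240·exp(−0.03014·69) = 30.000 mg/L
Dose 2 (190 mg at t=9 h): 190·exp(−0.03014·60) = 31.150 mg/L
Dose 3 (365 mg at t=18 h): 365·exp(−0.03014·51) = 78.486 mg/L
Dose 4 (120 mg at t=27 h): 120·exp(−0.03014·42) = 33.843 mg/L
Dose 5 (375 mg at t=36 h): 375·exp(−0.03014·33) = 138.713 mg/L
Dose 6 (175 mg at t=45 h): 175·exp(−0.03014·24) = 84.902 mg/L
Dose 7 (485 mg at t=54 h): 485·exp(−0.03014·15) = 308.616 mg/L
Dose 8 (80 mg at t=63 h): 80·exp(−0.03014·6) = 66.767 mg/L
C(69) = 30.000 + 31.150 + 78.486 + 33.843 + 138.713 + 84.902 + 308.616 + 66.767 = 772.477 mg/L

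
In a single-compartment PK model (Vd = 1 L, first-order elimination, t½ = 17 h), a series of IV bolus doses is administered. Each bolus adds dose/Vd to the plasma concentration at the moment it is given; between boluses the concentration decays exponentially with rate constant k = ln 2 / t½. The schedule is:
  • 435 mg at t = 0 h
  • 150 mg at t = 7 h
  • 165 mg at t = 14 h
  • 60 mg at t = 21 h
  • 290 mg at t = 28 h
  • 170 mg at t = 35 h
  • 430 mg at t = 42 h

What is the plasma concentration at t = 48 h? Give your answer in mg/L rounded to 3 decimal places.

k = ln 2 / 17 = 0.04077 per h
Dose 1 (435 mg at t=0 h): 435·exp(−0.04077·48) = 61.450 mg/L
Dose 2 (150 mg at t=7 h): 150·exp(−0.04077·41) = 28.189 mg/L
Dose 3 (165 mg at t=14 h): 165·exp(−0.04077·34) = 41.250 mg/L
Dose 4 (60 mg at t=21 h): 60·exp(−0.04077·27) = 19.955 mg/L
Dose 5 (290 mg at t=28 h): 290·exp(−0.04077·20) = 128.305 mg/L
Dose 6 (170 mg at t=35 h): 170·exp(−0.04077·13) = 100.057 mg/L
Dose 7 (430 mg at t=42 h): 430·exp(−0.04077·6) = 336.684 mg/L
C(48) = 61.450 + 28.189 + 41.250 + 19.955 + 128.305 + 100.057 + 336.684 = 715.891 mg/L

715.891 mg/L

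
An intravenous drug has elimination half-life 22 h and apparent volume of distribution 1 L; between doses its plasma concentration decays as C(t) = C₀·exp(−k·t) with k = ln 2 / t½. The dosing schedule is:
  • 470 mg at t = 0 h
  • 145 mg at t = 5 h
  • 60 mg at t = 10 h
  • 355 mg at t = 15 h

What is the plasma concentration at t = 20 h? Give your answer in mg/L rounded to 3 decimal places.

k = ln 2 / 22 = 0.03151 per h
Dose 1 (470 mg at t=0 h): 470·exp(−0.03151·20) = 250.285 mg/L
Dose 2 (145 mg at t=5 h): 145·exp(−0.03151·15) = 90.390 mg/L
Dose 3 (60 mg at t=10 h): 60·exp(−0.03151·10) = 43.784 mg/L
Dose 4 (355 mg at t=15 h): 355·exp(−0.03151·5) = 303.258 mg/L
C(20) = 250.285 + 90.390 + 43.784 + 303.258 = 687.717 mg/L

687.717 mg/L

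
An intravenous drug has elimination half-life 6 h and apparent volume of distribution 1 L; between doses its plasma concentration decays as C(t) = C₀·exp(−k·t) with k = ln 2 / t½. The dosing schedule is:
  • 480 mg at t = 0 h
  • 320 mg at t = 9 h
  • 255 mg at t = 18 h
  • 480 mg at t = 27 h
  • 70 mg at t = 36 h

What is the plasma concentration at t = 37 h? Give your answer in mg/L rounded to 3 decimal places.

261.232 mg/L

k = ln 2 / 6 = 0.11552 per h
Dose 1 (480 mg at t=0 h): 480·exp(−0.11552·37) = 6.682 mg/L
Dose 2 (320 mg at t=9 h): 320·exp(−0.11552·28) = 12.599 mg/L
Dose 3 (255 mg at t=18 h): 255·exp(−0.11552·19) = 28.397 mg/L
Dose 4 (480 mg at t=27 h): 480·exp(−0.11552·10) = 151.191 mg/L
Dose 5 (70 mg at t=36 h): 70·exp(−0.11552·1) = 62.363 mg/L
C(37) = 6.682 + 12.599 + 28.397 + 151.191 + 62.363 = 261.232 mg/L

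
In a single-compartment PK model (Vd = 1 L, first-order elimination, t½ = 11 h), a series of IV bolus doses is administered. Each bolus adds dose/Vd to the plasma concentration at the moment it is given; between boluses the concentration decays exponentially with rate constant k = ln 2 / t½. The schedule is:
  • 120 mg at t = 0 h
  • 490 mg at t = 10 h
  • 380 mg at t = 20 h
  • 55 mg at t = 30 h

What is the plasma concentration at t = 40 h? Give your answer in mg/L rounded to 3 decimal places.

k = ln 2 / 11 = 0.06301 per h
Dose 1 (120 mg at t=0 h): 120·exp(−0.06301·40) = 9.650 mg/L
Dose 2 (490 mg at t=10 h): 490·exp(−0.06301·30) = 73.995 mg/L
Dose 3 (380 mg at t=20 h): 380·exp(−0.06301·20) = 107.760 mg/L
Dose 4 (55 mg at t=30 h): 55·exp(−0.06301·10) = 29.289 mg/L
C(40) = 9.650 + 73.995 + 107.760 + 29.289 = 220.694 mg/L

220.694 mg/L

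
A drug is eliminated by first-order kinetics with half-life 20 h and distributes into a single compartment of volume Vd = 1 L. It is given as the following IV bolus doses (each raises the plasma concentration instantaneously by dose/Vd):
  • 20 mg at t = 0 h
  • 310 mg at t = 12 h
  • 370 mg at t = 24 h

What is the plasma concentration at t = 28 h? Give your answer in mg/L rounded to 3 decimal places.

k = ln 2 / 20 = 0.03466 per h
Dose 1 (20 mg at t=0 h): 20·exp(−0.03466·28) = 7.579 mg/L
Dose 2 (310 mg at t=12 h): 310·exp(−0.03466·16) = 178.048 mg/L
Dose 3 (370 mg at t=24 h): 370·exp(−0.03466·4) = 322.104 mg/L
C(28) = 7.579 + 178.048 + 322.104 = 507.731 mg/L

507.731 mg/L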